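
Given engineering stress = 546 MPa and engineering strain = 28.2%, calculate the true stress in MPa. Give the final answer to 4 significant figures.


sigma_true = sigma_eng * (1 + epsilon_eng)
sigma_true = 546 * (1 + 0.282)
sigma_true = 700 MPa


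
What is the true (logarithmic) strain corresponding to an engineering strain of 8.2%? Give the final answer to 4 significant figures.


epsilon_true = ln(1 + epsilon_eng)
epsilon_true = ln(1 + 0.082)
epsilon_true = 0.07881


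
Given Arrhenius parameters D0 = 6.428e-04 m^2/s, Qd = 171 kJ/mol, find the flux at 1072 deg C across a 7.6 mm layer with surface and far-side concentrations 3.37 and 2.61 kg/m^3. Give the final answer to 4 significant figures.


Step 1: D = D0 * exp(-Qd/(R*T))
T = 1072 + 273.15 = 1345.15 K
D = 6.428e-04 * exp(-171e3 / (8.314 * 1345.15)) = 1.47093e-10 m^2/s
Step 2: J = D * (C1 - C2) / dx
J = 1.47093e-10 * (3.37 - 2.61) / 7.6e-03
J = 1.471e-08 kg/(m^2*s)


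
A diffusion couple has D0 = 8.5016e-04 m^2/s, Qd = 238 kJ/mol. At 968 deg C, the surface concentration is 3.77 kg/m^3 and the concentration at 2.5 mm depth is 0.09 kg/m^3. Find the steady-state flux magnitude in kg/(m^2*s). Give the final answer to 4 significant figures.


Step 1: D = D0 * exp(-Qd/(R*T))
T = 968 + 273.15 = 1241.15 K
D = 8.5016e-04 * exp(-238e3 / (8.314 * 1241.15)) = 8.17989e-14 m^2/s
Step 2: J = D * (C1 - C2) / dx
J = 8.17989e-14 * (3.77 - 0.09) / 2.5e-03
J = 1.204e-10 kg/(m^2*s)


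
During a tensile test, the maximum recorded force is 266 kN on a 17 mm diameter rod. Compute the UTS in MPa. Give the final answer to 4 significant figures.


A0 = pi*(d/2)^2 = pi*(17/2)^2 = 226.98 mm^2
UTS = F_max / A0 = 266*1000 / 226.98
UTS = 1172 MPa


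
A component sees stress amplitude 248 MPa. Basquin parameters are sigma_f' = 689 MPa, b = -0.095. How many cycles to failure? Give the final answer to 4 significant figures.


sigma_a = sigma_f' * (2*Nf)^b
2*Nf = (sigma_a / sigma_f')^(1/b)
2*Nf = (248 / 689)^(1/-0.095)
2*Nf = 46907
Nf = 23450 cycles


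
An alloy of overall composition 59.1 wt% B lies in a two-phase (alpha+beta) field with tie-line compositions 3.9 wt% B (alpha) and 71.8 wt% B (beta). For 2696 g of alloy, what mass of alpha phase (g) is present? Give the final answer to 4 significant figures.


f_alpha = (C_beta - C0) / (C_beta - C_alpha)
f_alpha = (71.8 - 59.1) / (71.8 - 3.9) = 0.18704
m_alpha = f_alpha * m_total = 0.18704 * 2696 = 504.3 g


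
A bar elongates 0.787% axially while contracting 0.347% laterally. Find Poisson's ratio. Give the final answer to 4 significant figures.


nu = -epsilon_lat / epsilon_axial
Lateral strain is contraction (negative), so using magnitudes:
nu = 0.347 / 0.787
nu = 0.4409


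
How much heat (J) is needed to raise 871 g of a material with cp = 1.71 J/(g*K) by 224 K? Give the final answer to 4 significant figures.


Q = m * cp * dT
Q = 871 * 1.71 * 224
Q = 333600 J


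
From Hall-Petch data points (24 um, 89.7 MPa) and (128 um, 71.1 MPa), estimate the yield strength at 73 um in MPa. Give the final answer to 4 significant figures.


sigma_y = sigma0 + k / sqrt(d)
1/sqrt(d1) = 1/sqrt(2.4e-05) = 204.124;  1/sqrt(d2) = 88.3883
k = (sigma1 - sigma2) / (1/sqrt(d1) - 1/sqrt(d2)) = (89.7 - 71.1) / (204.124 - 88.3883) = 0.160711 MPa*m^0.5
sigma0 = sigma1 - k/sqrt(d1) = 89.7 - 0.160711*204.124 = 56.895 MPa
sigma_y(d3) = 56.895 + 0.160711 / sqrt(7.3e-05) = 75.7 MPa


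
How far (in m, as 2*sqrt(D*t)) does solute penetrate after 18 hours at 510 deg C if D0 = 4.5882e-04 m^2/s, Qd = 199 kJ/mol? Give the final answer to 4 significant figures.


Step 1: D = D0 * exp(-Qd/(R*T))
T = 783.15 K
D = 4.5882e-04 * exp(-199e3 / (8.314 * 783.15)) = 2.44475e-17 m^2/s
Step 2: L = 2*sqrt(D*t)
t = 18 h = 64800 s
L = 2*sqrt(2.44475e-17 * 64800) = 2.517e-06 m


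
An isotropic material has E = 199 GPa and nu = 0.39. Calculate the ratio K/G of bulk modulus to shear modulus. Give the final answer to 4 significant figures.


G = E / (2*(1+nu))
G = 199 / (2*(1+0.39)) = 71.5827 GPa
K = E / (3*(1-2*nu))
K = 199 / (3*(1-2*0.39)) = 301.515 GPa
K/G = 301.515 / 71.5827 = 4.212


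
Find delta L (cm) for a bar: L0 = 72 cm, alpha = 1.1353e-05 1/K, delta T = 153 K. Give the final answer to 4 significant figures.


dL = L0 * alpha * dT
dL = 72 * 1.1353e-05 * 153
dL = 0.1251 cm


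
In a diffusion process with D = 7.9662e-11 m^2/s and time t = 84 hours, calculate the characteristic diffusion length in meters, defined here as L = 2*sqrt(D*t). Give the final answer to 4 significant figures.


t = 84 hr = 302400 s
Diffusion length = 2*sqrt(D*t)
= 2*sqrt(7.9662e-11 * 302400)
= 9.816e-03 m


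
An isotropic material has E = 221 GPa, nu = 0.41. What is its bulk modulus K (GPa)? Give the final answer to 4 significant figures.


K = E / (3*(1-2*nu))
K = 221 / (3*(1-2*0.41))
K = 409.3 GPa


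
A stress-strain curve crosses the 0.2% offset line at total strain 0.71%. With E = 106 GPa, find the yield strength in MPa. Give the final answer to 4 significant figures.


Offset strain = 0.002
Elastic strain at yield = total_strain - offset = 7.1e-03 - 0.002 = 5.1e-03
sigma_y = E * elastic_strain = 106000 * 5.1e-03
sigma_y = 540.6 MPa


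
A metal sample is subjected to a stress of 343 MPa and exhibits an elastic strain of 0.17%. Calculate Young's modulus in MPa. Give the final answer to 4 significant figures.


E = sigma / epsilon
epsilon = 0.17% = 1.7e-03
E = 343 / 1.7e-03
E = 201800 MPa


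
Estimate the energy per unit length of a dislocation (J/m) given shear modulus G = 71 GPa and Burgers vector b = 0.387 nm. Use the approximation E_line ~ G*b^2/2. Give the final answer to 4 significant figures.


E = G*b^2/2
b = 0.387 nm = 3.87e-10 m
G = 71 GPa = 7.1e+10 Pa
E = 0.5 * 7.1e+10 * (3.87e-10)^2
E = 5.317e-09 J/m


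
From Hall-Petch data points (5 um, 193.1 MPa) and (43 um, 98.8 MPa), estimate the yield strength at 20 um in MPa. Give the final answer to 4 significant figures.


sigma_y = sigma0 + k / sqrt(d)
1/sqrt(d1) = 1/sqrt(5e-06) = 447.214;  1/sqrt(d2) = 152.499
k = (sigma1 - sigma2) / (1/sqrt(d1) - 1/sqrt(d2)) = (193.1 - 98.8) / (447.214 - 152.499) = 0.31997 MPa*m^0.5
sigma0 = sigma1 - k/sqrt(d1) = 193.1 - 0.31997*447.214 = 50.005 MPa
sigma_y(d3) = 50.005 + 0.31997 / sqrt(2e-05) = 121.6 MPa


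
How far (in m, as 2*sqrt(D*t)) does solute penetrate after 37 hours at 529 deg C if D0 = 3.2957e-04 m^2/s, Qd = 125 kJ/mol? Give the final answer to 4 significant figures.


Step 1: D = D0 * exp(-Qd/(R*T))
T = 802.15 K
D = 3.2957e-04 * exp(-125e3 / (8.314 * 802.15)) = 2.38708e-12 m^2/s
Step 2: L = 2*sqrt(D*t)
t = 37 h = 133200 s
L = 2*sqrt(2.38708e-12 * 133200) = 1.128e-03 m


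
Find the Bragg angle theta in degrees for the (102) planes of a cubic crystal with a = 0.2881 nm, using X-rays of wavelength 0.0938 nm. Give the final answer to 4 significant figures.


d = a / sqrt(h^2+k^2+l^2)
d = 0.2881 / sqrt(5) = 0.128842 nm
lambda = 2*d*sin(theta)  =>  sin(theta) = lambda / (2*d)
sin(theta) = 0.0938 / (2 * 0.128842) = 0.364011
theta = 21.35 deg


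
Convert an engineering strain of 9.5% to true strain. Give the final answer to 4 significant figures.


epsilon_true = ln(1 + epsilon_eng)
epsilon_true = ln(1 + 0.095)
epsilon_true = 0.09075


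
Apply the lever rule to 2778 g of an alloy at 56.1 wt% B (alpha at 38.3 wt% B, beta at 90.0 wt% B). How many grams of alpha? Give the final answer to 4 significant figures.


f_alpha = (C_beta - C0) / (C_beta - C_alpha)
f_alpha = (90.0 - 56.1) / (90.0 - 38.3) = 0.655706
m_alpha = f_alpha * m_total = 0.655706 * 2778 = 1822 g


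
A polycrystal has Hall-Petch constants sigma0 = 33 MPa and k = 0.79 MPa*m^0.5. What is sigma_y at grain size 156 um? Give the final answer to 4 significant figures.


sigma_y = sigma0 + k / sqrt(d)
d = 156 um = 1.56e-04 m
sigma_y = 33 + 0.79 / sqrt(1.56e-04)
sigma_y = 96.25 MPa


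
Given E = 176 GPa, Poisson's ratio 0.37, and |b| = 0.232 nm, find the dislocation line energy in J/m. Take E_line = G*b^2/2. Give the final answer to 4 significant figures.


Step 1: G = E / (2*(1+nu))
G = 176 / (2*(1+0.37)) = 64.2336 GPa = 6.42336e+10 Pa
Step 2: E_line = G*b^2/2
b = 0.232 nm = 2.32e-10 m
E_line = 0.5 * 6.42336e+10 * (2.32e-10)^2 = 1.729e-09 J/m


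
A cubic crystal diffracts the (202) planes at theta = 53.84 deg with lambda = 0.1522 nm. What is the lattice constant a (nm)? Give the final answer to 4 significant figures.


d = lambda / (2*sin(theta))
d = 0.1522 / (2*sin(53.84 deg))
d = 0.0942564 nm
a = d * sqrt(h^2+k^2+l^2) = 0.0942564 * sqrt(8)
a = 0.2666 nm


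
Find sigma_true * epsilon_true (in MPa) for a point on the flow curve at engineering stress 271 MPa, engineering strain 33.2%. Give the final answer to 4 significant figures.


sigma_true = sigma_eng * (1 + epsilon_eng)
sigma_true = 271 * (1 + 0.332) = 360.972 MPa
epsilon_true = ln(1 + epsilon_eng)
epsilon_true = ln(1 + 0.332) = 0.286682
sigma_true * epsilon_true = 360.972 * 0.286682 = 103.5 MPa


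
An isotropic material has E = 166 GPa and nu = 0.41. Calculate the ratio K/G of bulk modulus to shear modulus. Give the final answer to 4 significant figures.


G = E / (2*(1+nu))
G = 166 / (2*(1+0.41)) = 58.8652 GPa
K = E / (3*(1-2*nu))
K = 166 / (3*(1-2*0.41)) = 307.407 GPa
K/G = 307.407 / 58.8652 = 5.222


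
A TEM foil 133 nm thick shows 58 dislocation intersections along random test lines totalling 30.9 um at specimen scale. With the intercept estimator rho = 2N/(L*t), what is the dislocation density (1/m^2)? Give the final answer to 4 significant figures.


rho = 2N / (L * t)
L = 30.9 um = 3.09e-05 m, t = 133 nm = 1.33e-07 m
rho = 2 * 58 / (3.09e-05 * 1.33e-07)
rho = 2.823e+13 1/m^2


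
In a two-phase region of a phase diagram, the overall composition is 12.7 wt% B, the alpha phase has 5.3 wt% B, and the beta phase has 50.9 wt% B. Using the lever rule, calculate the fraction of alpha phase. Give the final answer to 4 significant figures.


f_alpha = (C_beta - C0) / (C_beta - C_alpha)
f_alpha = (50.9 - 12.7) / (50.9 - 5.3)
f_alpha = 0.8377


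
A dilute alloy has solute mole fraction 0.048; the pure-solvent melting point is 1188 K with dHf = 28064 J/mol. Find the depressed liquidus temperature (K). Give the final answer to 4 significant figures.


dT = R*Tm^2*x / dHf
dT = 8.314 * 1188^2 * 0.048 / 28064
dT = 20.0694 K
T_new = 1188 - 20.0694 = 1168 K


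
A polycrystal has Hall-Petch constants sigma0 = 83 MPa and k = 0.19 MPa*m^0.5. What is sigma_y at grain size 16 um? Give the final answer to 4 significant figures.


sigma_y = sigma0 + k / sqrt(d)
d = 16 um = 1.6e-05 m
sigma_y = 83 + 0.19 / sqrt(1.6e-05)
sigma_y = 130.5 MPa


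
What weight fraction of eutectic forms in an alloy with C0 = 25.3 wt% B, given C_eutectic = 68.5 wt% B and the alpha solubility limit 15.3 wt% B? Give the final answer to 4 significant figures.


f_primary = (C_e - C0) / (C_e - C_alpha_max)
f_primary = (68.5 - 25.3) / (68.5 - 15.3)
f_primary = 0.81203
f_eutectic = 1 - 0.81203 = 0.188


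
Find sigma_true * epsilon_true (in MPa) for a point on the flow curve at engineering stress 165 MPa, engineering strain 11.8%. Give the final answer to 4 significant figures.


sigma_true = sigma_eng * (1 + epsilon_eng)
sigma_true = 165 * (1 + 0.118) = 184.47 MPa
epsilon_true = ln(1 + epsilon_eng)
epsilon_true = ln(1 + 0.118) = 0.111541
sigma_true * epsilon_true = 184.47 * 0.111541 = 20.58 MPa


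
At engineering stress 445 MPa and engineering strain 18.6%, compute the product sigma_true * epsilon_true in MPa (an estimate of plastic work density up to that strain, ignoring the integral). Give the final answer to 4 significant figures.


sigma_true = sigma_eng * (1 + epsilon_eng)
sigma_true = 445 * (1 + 0.186) = 527.77 MPa
epsilon_true = ln(1 + epsilon_eng)
epsilon_true = ln(1 + 0.186) = 0.170586
sigma_true * epsilon_true = 527.77 * 0.170586 = 90.03 MPa


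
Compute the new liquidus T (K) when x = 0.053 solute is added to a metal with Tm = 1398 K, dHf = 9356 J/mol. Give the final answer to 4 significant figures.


dT = R*Tm^2*x / dHf
dT = 8.314 * 1398^2 * 0.053 / 9356
dT = 92.0471 K
T_new = 1398 - 92.0471 = 1306 K


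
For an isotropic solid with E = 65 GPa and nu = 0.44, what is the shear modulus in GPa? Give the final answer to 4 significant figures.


G = E / (2*(1+nu))
G = 65 / (2*(1+0.44))
G = 22.57 GPa


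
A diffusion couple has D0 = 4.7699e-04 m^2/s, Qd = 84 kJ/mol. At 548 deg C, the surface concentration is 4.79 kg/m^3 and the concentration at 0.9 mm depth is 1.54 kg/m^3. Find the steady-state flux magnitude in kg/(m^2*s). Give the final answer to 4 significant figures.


Step 1: D = D0 * exp(-Qd/(R*T))
T = 548 + 273.15 = 821.15 K
D = 4.7699e-04 * exp(-84e3 / (8.314 * 821.15)) = 2.16244e-09 m^2/s
Step 2: J = D * (C1 - C2) / dx
J = 2.16244e-09 * (4.79 - 1.54) / 9e-04
J = 7.809e-06 kg/(m^2*s)


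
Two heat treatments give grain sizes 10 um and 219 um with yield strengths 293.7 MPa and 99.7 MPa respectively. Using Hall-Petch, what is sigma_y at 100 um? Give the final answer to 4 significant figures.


sigma_y = sigma0 + k / sqrt(d)
1/sqrt(d1) = 1/sqrt(1e-05) = 316.228;  1/sqrt(d2) = 67.5737
k = (sigma1 - sigma2) / (1/sqrt(d1) - 1/sqrt(d2)) = (293.7 - 99.7) / (316.228 - 67.5737) = 0.780201 MPa*m^0.5
sigma0 = sigma1 - k/sqrt(d1) = 293.7 - 0.780201*316.228 = 46.9789 MPa
sigma_y(d3) = 46.9789 + 0.780201 / sqrt(1e-04) = 125 MPa


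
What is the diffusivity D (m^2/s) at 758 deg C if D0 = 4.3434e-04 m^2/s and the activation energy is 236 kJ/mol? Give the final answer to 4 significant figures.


D = D0 * exp(-Qd / (R*T))
T = 1031.15 K
D = 4.3434e-04 * exp(-236e3 / (8.314 * 1031.15))
D = 4.813e-16 m^2/s


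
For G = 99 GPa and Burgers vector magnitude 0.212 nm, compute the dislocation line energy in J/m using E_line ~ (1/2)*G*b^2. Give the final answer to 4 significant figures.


E = G*b^2/2
b = 0.212 nm = 2.12e-10 m
G = 99 GPa = 9.9e+10 Pa
E = 0.5 * 9.9e+10 * (2.12e-10)^2
E = 2.225e-09 J/m


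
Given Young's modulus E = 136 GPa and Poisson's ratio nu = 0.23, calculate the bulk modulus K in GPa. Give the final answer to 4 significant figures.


K = E / (3*(1-2*nu))
K = 136 / (3*(1-2*0.23))
K = 83.95 GPa


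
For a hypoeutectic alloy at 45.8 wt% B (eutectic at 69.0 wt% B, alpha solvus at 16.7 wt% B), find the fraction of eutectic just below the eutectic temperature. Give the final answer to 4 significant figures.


f_primary = (C_e - C0) / (C_e - C_alpha_max)
f_primary = (69.0 - 45.8) / (69.0 - 16.7)
f_primary = 0.443595
f_eutectic = 1 - 0.443595 = 0.5564


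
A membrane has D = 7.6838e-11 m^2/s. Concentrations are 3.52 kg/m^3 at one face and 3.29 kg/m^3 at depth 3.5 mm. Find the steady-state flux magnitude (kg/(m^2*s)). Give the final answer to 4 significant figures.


J = -D * (dC/dx) = D * (C1 - C2) / dx
J = 7.6838e-11 * (3.52 - 3.29) / 3.5e-03
J = 5.049e-09 kg/(m^2*s)


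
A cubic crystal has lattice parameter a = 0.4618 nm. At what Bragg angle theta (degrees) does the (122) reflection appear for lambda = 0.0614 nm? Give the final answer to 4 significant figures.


d = a / sqrt(h^2+k^2+l^2)
d = 0.4618 / sqrt(9) = 0.153933 nm
lambda = 2*d*sin(theta)  =>  sin(theta) = lambda / (2*d)
sin(theta) = 0.0614 / (2 * 0.153933) = 0.199437
theta = 11.5 deg


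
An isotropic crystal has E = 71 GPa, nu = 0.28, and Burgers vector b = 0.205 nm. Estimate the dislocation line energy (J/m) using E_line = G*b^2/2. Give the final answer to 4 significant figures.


Step 1: G = E / (2*(1+nu))
G = 71 / (2*(1+0.28)) = 27.7344 GPa = 2.77344e+10 Pa
Step 2: E_line = G*b^2/2
b = 0.205 nm = 2.05e-10 m
E_line = 0.5 * 2.77344e+10 * (2.05e-10)^2 = 5.828e-10 J/m


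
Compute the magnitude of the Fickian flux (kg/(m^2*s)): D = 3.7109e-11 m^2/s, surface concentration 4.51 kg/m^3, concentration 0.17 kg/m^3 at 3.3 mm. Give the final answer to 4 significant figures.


J = -D * (dC/dx) = D * (C1 - C2) / dx
J = 3.7109e-11 * (4.51 - 0.17) / 3.3e-03
J = 4.88e-08 kg/(m^2*s)


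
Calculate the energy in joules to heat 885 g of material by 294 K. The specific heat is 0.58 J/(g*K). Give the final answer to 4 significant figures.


Q = m * cp * dT
Q = 885 * 0.58 * 294
Q = 150900 J


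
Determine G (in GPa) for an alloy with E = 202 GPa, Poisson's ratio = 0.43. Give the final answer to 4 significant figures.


G = E / (2*(1+nu))
G = 202 / (2*(1+0.43))
G = 70.63 GPa


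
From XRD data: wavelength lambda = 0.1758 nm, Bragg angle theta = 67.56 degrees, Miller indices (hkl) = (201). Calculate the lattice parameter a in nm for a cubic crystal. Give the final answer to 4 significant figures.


d = lambda / (2*sin(theta))
d = 0.1758 / (2*sin(67.56 deg))
d = 0.0951011 nm
a = d * sqrt(h^2+k^2+l^2) = 0.0951011 * sqrt(5)
a = 0.2127 nm


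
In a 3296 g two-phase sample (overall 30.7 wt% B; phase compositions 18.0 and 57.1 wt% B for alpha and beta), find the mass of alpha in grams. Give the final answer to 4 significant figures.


f_alpha = (C_beta - C0) / (C_beta - C_alpha)
f_alpha = (57.1 - 30.7) / (57.1 - 18.0) = 0.675192
m_alpha = f_alpha * m_total = 0.675192 * 3296 = 2225 g


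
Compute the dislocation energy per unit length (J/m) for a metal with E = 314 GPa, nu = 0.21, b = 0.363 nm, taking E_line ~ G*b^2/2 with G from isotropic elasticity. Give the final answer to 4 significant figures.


Step 1: G = E / (2*(1+nu))
G = 314 / (2*(1+0.21)) = 129.752 GPa = 1.29752e+11 Pa
Step 2: E_line = G*b^2/2
b = 0.363 nm = 3.63e-10 m
E_line = 0.5 * 1.29752e+11 * (3.63e-10)^2 = 8.549e-09 J/m


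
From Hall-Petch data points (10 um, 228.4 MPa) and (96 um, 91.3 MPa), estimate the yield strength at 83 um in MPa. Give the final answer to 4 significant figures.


sigma_y = sigma0 + k / sqrt(d)
1/sqrt(d1) = 1/sqrt(1e-05) = 316.228;  1/sqrt(d2) = 102.062
k = (sigma1 - sigma2) / (1/sqrt(d1) - 1/sqrt(d2)) = (228.4 - 91.3) / (316.228 - 102.062) = 0.640159 MPa*m^0.5
sigma0 = sigma1 - k/sqrt(d1) = 228.4 - 0.640159*316.228 = 25.9641 MPa
sigma_y(d3) = 25.9641 + 0.640159 / sqrt(8.3e-05) = 96.23 MPa


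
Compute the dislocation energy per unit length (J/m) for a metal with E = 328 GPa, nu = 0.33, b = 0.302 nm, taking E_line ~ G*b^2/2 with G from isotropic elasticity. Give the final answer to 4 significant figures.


Step 1: G = E / (2*(1+nu))
G = 328 / (2*(1+0.33)) = 123.308 GPa = 1.23308e+11 Pa
Step 2: E_line = G*b^2/2
b = 0.302 nm = 3.02e-10 m
E_line = 0.5 * 1.23308e+11 * (3.02e-10)^2 = 5.623e-09 J/m


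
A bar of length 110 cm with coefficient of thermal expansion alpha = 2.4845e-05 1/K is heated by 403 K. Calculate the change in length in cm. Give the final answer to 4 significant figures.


dL = L0 * alpha * dT
dL = 110 * 2.4845e-05 * 403
dL = 1.101 cm


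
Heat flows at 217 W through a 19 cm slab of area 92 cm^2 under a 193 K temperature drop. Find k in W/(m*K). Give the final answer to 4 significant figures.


k = Q*L / (A*dT)
L = 0.19 m, A = 9.2e-03 m^2
k = 217 * 0.19 / (9.2e-03 * 193)
k = 23.22 W/(m*K)


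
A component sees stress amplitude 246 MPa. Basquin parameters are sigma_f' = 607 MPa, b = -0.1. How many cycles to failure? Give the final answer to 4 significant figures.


sigma_a = sigma_f' * (2*Nf)^b
2*Nf = (sigma_a / sigma_f')^(1/b)
2*Nf = (246 / 607)^(1/-0.1)
2*Nf = 8366.35
Nf = 4183 cycles


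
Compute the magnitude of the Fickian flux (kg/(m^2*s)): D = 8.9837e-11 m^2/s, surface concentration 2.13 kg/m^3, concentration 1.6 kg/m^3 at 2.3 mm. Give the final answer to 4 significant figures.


J = -D * (dC/dx) = D * (C1 - C2) / dx
J = 8.9837e-11 * (2.13 - 1.6) / 2.3e-03
J = 2.07e-08 kg/(m^2*s)


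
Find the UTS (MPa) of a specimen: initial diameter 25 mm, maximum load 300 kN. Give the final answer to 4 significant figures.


A0 = pi*(d/2)^2 = pi*(25/2)^2 = 490.874 mm^2
UTS = F_max / A0 = 300*1000 / 490.874
UTS = 611.2 MPa


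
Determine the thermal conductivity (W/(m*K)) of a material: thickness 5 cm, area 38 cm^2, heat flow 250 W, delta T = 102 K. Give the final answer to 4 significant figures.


k = Q*L / (A*dT)
L = 0.05 m, A = 3.8e-03 m^2
k = 250 * 0.05 / (3.8e-03 * 102)
k = 32.25 W/(m*K)


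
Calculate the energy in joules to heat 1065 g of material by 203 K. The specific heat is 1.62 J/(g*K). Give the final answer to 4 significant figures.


Q = m * cp * dT
Q = 1065 * 1.62 * 203
Q = 350200 J


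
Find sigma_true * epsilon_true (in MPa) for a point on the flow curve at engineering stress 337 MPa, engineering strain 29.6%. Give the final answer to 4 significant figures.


sigma_true = sigma_eng * (1 + epsilon_eng)
sigma_true = 337 * (1 + 0.296) = 436.752 MPa
epsilon_true = ln(1 + epsilon_eng)
epsilon_true = ln(1 + 0.296) = 0.259283
sigma_true * epsilon_true = 436.752 * 0.259283 = 113.2 MPa


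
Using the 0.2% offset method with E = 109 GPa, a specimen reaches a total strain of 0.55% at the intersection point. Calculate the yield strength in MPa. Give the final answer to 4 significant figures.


Offset strain = 0.002
Elastic strain at yield = total_strain - offset = 5.5e-03 - 0.002 = 3.5e-03
sigma_y = E * elastic_strain = 109000 * 3.5e-03
sigma_y = 381.5 MPa


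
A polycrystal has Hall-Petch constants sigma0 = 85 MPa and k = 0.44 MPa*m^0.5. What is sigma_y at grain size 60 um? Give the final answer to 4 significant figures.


sigma_y = sigma0 + k / sqrt(d)
d = 60 um = 6e-05 m
sigma_y = 85 + 0.44 / sqrt(6e-05)
sigma_y = 141.8 MPa


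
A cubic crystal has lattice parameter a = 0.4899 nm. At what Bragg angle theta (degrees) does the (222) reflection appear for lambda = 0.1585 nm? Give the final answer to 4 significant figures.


d = a / sqrt(h^2+k^2+l^2)
d = 0.4899 / sqrt(12) = 0.141422 nm
lambda = 2*d*sin(theta)  =>  sin(theta) = lambda / (2*d)
sin(theta) = 0.1585 / (2 * 0.141422) = 0.56038
theta = 34.08 deg


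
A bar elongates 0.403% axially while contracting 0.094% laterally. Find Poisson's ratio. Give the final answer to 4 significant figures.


nu = -epsilon_lat / epsilon_axial
Lateral strain is contraction (negative), so using magnitudes:
nu = 0.094 / 0.403
nu = 0.2333


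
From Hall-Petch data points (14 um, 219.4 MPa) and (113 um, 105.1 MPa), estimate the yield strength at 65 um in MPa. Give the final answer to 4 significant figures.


sigma_y = sigma0 + k / sqrt(d)
1/sqrt(d1) = 1/sqrt(1.4e-05) = 267.261;  1/sqrt(d2) = 94.0721
k = (sigma1 - sigma2) / (1/sqrt(d1) - 1/sqrt(d2)) = (219.4 - 105.1) / (267.261 - 94.0721) = 0.659972 MPa*m^0.5
sigma0 = sigma1 - k/sqrt(d1) = 219.4 - 0.659972*267.261 = 43.0151 MPa
sigma_y(d3) = 43.0151 + 0.659972 / sqrt(6.5e-05) = 124.9 MPa


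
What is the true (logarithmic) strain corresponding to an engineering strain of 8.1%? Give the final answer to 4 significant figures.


epsilon_true = ln(1 + epsilon_eng)
epsilon_true = ln(1 + 0.081)
epsilon_true = 0.07789


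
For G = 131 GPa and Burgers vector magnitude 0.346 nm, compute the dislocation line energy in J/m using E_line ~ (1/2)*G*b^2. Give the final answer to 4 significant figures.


E = G*b^2/2
b = 0.346 nm = 3.46e-10 m
G = 131 GPa = 1.31e+11 Pa
E = 0.5 * 1.31e+11 * (3.46e-10)^2
E = 7.841e-09 J/m


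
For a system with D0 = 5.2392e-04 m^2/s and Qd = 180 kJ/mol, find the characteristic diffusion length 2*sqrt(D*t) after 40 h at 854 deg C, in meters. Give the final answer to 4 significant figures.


Step 1: D = D0 * exp(-Qd/(R*T))
T = 1127.15 K
D = 5.2392e-04 * exp(-180e3 / (8.314 * 1127.15)) = 2.38431e-12 m^2/s
Step 2: L = 2*sqrt(D*t)
t = 40 h = 144000 s
L = 2*sqrt(2.38431e-12 * 144000) = 1.172e-03 m


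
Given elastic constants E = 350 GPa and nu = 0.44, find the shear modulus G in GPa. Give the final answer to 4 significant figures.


G = E / (2*(1+nu))
G = 350 / (2*(1+0.44))
G = 121.5 GPa


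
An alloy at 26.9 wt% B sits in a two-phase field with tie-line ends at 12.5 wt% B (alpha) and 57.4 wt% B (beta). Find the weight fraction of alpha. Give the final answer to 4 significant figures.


f_alpha = (C_beta - C0) / (C_beta - C_alpha)
f_alpha = (57.4 - 26.9) / (57.4 - 12.5)
f_alpha = 0.6793


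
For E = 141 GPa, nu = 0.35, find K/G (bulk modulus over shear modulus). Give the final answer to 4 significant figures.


G = E / (2*(1+nu))
G = 141 / (2*(1+0.35)) = 52.2222 GPa
K = E / (3*(1-2*nu))
K = 141 / (3*(1-2*0.35)) = 156.667 GPa
K/G = 156.667 / 52.2222 = 3


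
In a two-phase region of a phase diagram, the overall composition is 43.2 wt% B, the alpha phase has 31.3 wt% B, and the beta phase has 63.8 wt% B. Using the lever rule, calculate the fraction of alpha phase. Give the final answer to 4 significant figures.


f_alpha = (C_beta - C0) / (C_beta - C_alpha)
f_alpha = (63.8 - 43.2) / (63.8 - 31.3)
f_alpha = 0.6338


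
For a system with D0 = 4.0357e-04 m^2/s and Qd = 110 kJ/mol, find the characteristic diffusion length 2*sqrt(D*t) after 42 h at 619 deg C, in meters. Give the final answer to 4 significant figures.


Step 1: D = D0 * exp(-Qd/(R*T))
T = 892.15 K
D = 4.0357e-04 * exp(-110e3 / (8.314 * 892.15)) = 1.46311e-10 m^2/s
Step 2: L = 2*sqrt(D*t)
t = 42 h = 151200 s
L = 2*sqrt(1.46311e-10 * 151200) = 9.407e-03 m


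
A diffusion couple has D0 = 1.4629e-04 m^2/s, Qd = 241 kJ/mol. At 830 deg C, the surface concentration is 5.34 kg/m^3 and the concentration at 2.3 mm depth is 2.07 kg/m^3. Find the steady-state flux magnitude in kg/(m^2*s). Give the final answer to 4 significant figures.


Step 1: D = D0 * exp(-Qd/(R*T))
T = 830 + 273.15 = 1103.15 K
D = 1.4629e-04 * exp(-241e3 / (8.314 * 1103.15)) = 5.66691e-16 m^2/s
Step 2: J = D * (C1 - C2) / dx
J = 5.66691e-16 * (5.34 - 2.07) / 2.3e-03
J = 8.057e-13 kg/(m^2*s)


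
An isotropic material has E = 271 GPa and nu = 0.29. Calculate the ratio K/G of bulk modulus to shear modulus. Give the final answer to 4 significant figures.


G = E / (2*(1+nu))
G = 271 / (2*(1+0.29)) = 105.039 GPa
K = E / (3*(1-2*nu))
K = 271 / (3*(1-2*0.29)) = 215.079 GPa
K/G = 215.079 / 105.039 = 2.048


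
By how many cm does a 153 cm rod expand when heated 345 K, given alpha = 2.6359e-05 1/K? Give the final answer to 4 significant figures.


dL = L0 * alpha * dT
dL = 153 * 2.6359e-05 * 345
dL = 1.391 cm


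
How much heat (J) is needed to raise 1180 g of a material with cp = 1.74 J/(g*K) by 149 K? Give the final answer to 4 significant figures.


Q = m * cp * dT
Q = 1180 * 1.74 * 149
Q = 305900 J


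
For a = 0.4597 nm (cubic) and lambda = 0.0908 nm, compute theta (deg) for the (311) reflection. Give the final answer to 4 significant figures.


d = a / sqrt(h^2+k^2+l^2)
d = 0.4597 / sqrt(11) = 0.138605 nm
lambda = 2*d*sin(theta)  =>  sin(theta) = lambda / (2*d)
sin(theta) = 0.0908 / (2 * 0.138605) = 0.32755
theta = 19.12 deg


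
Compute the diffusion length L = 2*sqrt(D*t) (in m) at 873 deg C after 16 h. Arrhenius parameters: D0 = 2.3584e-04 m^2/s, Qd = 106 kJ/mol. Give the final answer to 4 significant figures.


Step 1: D = D0 * exp(-Qd/(R*T))
T = 1146.15 K
D = 2.3584e-04 * exp(-106e3 / (8.314 * 1146.15)) = 3.48016e-09 m^2/s
Step 2: L = 2*sqrt(D*t)
t = 16 h = 57600 s
L = 2*sqrt(3.48016e-09 * 57600) = 0.02832 m


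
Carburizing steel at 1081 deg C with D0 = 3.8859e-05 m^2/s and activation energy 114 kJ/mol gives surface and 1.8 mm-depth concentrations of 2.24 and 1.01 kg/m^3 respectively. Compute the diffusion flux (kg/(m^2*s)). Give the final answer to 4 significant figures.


Step 1: D = D0 * exp(-Qd/(R*T))
T = 1081 + 273.15 = 1354.15 K
D = 3.8859e-05 * exp(-114e3 / (8.314 * 1354.15)) = 1.5557e-09 m^2/s
Step 2: J = D * (C1 - C2) / dx
J = 1.5557e-09 * (2.24 - 1.01) / 1.8e-03
J = 1.063e-06 kg/(m^2*s)


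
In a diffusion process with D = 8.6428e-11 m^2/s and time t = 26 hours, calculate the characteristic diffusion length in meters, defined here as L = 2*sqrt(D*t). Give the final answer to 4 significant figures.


t = 26 hr = 93600 s
Diffusion length = 2*sqrt(D*t)
= 2*sqrt(8.6428e-11 * 93600)
= 5.688e-03 m


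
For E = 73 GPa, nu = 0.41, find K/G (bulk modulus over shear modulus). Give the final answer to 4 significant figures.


G = E / (2*(1+nu))
G = 73 / (2*(1+0.41)) = 25.8865 GPa
K = E / (3*(1-2*nu))
K = 73 / (3*(1-2*0.41)) = 135.185 GPa
K/G = 135.185 / 25.8865 = 5.222


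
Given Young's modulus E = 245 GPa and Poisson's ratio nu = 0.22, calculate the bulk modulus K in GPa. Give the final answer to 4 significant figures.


K = E / (3*(1-2*nu))
K = 245 / (3*(1-2*0.22))
K = 145.8 GPa


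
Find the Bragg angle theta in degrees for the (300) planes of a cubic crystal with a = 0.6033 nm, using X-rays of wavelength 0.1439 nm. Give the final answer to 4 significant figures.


d = a / sqrt(h^2+k^2+l^2)
d = 0.6033 / sqrt(9) = 0.2011 nm
lambda = 2*d*sin(theta)  =>  sin(theta) = lambda / (2*d)
sin(theta) = 0.1439 / (2 * 0.2011) = 0.357782
theta = 20.96 deg


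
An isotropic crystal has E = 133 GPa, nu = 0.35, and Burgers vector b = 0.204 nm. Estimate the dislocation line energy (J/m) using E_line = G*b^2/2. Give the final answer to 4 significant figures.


Step 1: G = E / (2*(1+nu))
G = 133 / (2*(1+0.35)) = 49.2593 GPa = 4.92593e+10 Pa
Step 2: E_line = G*b^2/2
b = 0.204 nm = 2.04e-10 m
E_line = 0.5 * 4.92593e+10 * (2.04e-10)^2 = 1.025e-09 J/m


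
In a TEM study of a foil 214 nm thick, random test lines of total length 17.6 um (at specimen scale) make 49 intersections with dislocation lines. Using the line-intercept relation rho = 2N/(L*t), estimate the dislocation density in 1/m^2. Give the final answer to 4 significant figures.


rho = 2N / (L * t)
L = 17.6 um = 1.76e-05 m, t = 214 nm = 2.14e-07 m
rho = 2 * 49 / (1.76e-05 * 2.14e-07)
rho = 2.602e+13 1/m^2


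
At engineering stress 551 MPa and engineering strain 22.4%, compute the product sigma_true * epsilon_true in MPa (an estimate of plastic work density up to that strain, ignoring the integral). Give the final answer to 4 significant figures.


sigma_true = sigma_eng * (1 + epsilon_eng)
sigma_true = 551 * (1 + 0.224) = 674.424 MPa
epsilon_true = ln(1 + epsilon_eng)
epsilon_true = ln(1 + 0.224) = 0.202124
sigma_true * epsilon_true = 674.424 * 0.202124 = 136.3 MPa


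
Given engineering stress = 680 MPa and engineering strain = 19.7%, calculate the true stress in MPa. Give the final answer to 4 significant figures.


sigma_true = sigma_eng * (1 + epsilon_eng)
sigma_true = 680 * (1 + 0.197)
sigma_true = 814 MPa


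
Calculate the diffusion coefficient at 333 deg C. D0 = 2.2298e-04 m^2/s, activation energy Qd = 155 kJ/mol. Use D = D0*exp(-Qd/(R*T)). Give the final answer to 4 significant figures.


D = D0 * exp(-Qd / (R*T))
T = 606.15 K
D = 2.2298e-04 * exp(-155e3 / (8.314 * 606.15))
D = 9.789e-18 m^2/s


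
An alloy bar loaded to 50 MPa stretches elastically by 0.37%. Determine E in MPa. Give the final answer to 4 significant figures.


E = sigma / epsilon
epsilon = 0.37% = 3.7e-03
E = 50 / 3.7e-03
E = 13510 MPa


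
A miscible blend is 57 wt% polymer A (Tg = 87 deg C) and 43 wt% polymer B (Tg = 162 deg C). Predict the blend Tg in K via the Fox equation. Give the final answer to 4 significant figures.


1/Tg = w1/Tg1 + w2/Tg2 (in Kelvin)
Tg1 = 360.15 K, Tg2 = 435.15 K
1/Tg = 0.57/360.15 + 0.43/435.15
Tg = 389 K


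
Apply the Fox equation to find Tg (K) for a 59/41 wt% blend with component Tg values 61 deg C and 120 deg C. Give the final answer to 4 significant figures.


1/Tg = w1/Tg1 + w2/Tg2 (in Kelvin)
Tg1 = 334.15 K, Tg2 = 393.15 K
1/Tg = 0.59/334.15 + 0.41/393.15
Tg = 356.1 K


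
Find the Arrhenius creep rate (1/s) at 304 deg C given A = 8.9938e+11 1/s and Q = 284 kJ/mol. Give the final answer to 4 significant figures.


rate = A * exp(-Q / (R*T))
T = 304 + 273.15 = 577.15 K
rate = 8.9938e+11 * exp(-284e3 / (8.314 * 577.15))
rate = 1.777e-14 1/s


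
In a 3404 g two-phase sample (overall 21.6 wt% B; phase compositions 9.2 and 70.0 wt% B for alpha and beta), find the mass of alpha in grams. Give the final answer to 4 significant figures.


f_alpha = (C_beta - C0) / (C_beta - C_alpha)
f_alpha = (70.0 - 21.6) / (70.0 - 9.2) = 0.796053
m_alpha = f_alpha * m_total = 0.796053 * 3404 = 2710 g


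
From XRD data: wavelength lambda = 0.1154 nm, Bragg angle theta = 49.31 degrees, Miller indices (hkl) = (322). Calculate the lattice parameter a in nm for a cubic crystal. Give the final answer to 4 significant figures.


d = lambda / (2*sin(theta))
d = 0.1154 / (2*sin(49.31 deg))
d = 0.0760965 nm
a = d * sqrt(h^2+k^2+l^2) = 0.0760965 * sqrt(17)
a = 0.3138 nm


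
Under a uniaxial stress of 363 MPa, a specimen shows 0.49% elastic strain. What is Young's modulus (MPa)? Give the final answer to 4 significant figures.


E = sigma / epsilon
epsilon = 0.49% = 4.9e-03
E = 363 / 4.9e-03
E = 74080 MPa


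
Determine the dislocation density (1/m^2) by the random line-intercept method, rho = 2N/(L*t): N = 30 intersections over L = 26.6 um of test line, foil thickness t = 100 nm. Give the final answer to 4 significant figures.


rho = 2N / (L * t)
L = 26.6 um = 2.66e-05 m, t = 100 nm = 1e-07 m
rho = 2 * 30 / (2.66e-05 * 1e-07)
rho = 2.256e+13 1/m^2


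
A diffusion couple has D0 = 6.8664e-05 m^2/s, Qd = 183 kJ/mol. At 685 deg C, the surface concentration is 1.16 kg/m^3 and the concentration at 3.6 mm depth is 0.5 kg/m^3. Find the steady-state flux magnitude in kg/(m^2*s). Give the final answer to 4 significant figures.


Step 1: D = D0 * exp(-Qd/(R*T))
T = 685 + 273.15 = 958.15 K
D = 6.8664e-05 * exp(-183e3 / (8.314 * 958.15)) = 7.24294e-15 m^2/s
Step 2: J = D * (C1 - C2) / dx
J = 7.24294e-15 * (1.16 - 0.5) / 3.6e-03
J = 1.328e-12 kg/(m^2*s)


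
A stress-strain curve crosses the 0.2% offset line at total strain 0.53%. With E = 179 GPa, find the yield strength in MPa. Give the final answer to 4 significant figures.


Offset strain = 0.002
Elastic strain at yield = total_strain - offset = 5.3e-03 - 0.002 = 3.3e-03
sigma_y = E * elastic_strain = 179000 * 3.3e-03
sigma_y = 590.7 MPa


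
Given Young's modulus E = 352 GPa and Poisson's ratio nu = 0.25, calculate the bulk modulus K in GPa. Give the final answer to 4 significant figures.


K = E / (3*(1-2*nu))
K = 352 / (3*(1-2*0.25))
K = 234.7 GPa


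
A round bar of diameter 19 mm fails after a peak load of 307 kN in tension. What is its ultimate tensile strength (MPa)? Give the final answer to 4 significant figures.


A0 = pi*(d/2)^2 = pi*(19/2)^2 = 283.529 mm^2
UTS = F_max / A0 = 307*1000 / 283.529
UTS = 1083 MPa


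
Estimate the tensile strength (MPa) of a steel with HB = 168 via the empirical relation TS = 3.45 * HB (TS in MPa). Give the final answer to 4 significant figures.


TS (MPa) = 3.45 * HB
TS = 3.45 * 168
TS = 579.6 MPa


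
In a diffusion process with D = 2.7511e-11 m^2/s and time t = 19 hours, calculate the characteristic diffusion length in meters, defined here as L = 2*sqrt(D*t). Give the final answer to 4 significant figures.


t = 19 hr = 68400 s
Diffusion length = 2*sqrt(D*t)
= 2*sqrt(2.7511e-11 * 68400)
= 2.744e-03 m


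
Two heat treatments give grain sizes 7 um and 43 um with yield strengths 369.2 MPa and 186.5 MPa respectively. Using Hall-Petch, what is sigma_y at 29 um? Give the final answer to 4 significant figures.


sigma_y = sigma0 + k / sqrt(d)
1/sqrt(d1) = 1/sqrt(7e-06) = 377.964;  1/sqrt(d2) = 152.499
k = (sigma1 - sigma2) / (1/sqrt(d1) - 1/sqrt(d2)) = (369.2 - 186.5) / (377.964 - 152.499) = 0.810322 MPa*m^0.5
sigma0 = sigma1 - k/sqrt(d1) = 369.2 - 0.810322*377.964 = 62.927 MPa
sigma_y(d3) = 62.927 + 0.810322 / sqrt(2.9e-05) = 213.4 MPa


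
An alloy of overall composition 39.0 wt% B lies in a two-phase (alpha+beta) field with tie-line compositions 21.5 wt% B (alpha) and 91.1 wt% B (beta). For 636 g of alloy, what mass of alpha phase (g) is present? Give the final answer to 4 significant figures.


f_alpha = (C_beta - C0) / (C_beta - C_alpha)
f_alpha = (91.1 - 39.0) / (91.1 - 21.5) = 0.748563
m_alpha = f_alpha * m_total = 0.748563 * 636 = 476.1 g


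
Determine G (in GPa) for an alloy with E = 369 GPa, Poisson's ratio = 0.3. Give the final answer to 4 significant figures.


G = E / (2*(1+nu))
G = 369 / (2*(1+0.3))
G = 141.9 GPa


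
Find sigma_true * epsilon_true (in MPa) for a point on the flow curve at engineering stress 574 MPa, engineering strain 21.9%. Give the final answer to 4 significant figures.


sigma_true = sigma_eng * (1 + epsilon_eng)
sigma_true = 574 * (1 + 0.219) = 699.706 MPa
epsilon_true = ln(1 + epsilon_eng)
epsilon_true = ln(1 + 0.219) = 0.198031
sigma_true * epsilon_true = 699.706 * 0.198031 = 138.6 MPa


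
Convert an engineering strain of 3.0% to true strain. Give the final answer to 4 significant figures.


epsilon_true = ln(1 + epsilon_eng)
epsilon_true = ln(1 + 0.03)
epsilon_true = 0.02956


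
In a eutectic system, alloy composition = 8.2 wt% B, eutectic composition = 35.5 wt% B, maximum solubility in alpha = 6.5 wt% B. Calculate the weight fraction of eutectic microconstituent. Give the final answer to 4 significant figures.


f_primary = (C_e - C0) / (C_e - C_alpha_max)
f_primary = (35.5 - 8.2) / (35.5 - 6.5)
f_primary = 0.941379
f_eutectic = 1 - 0.941379 = 0.05862


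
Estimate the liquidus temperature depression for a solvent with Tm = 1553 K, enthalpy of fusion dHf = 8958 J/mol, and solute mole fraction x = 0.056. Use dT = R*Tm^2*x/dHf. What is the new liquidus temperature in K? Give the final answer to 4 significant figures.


dT = R*Tm^2*x / dHf
dT = 8.314 * 1553^2 * 0.056 / 8958
dT = 125.352 K
T_new = 1553 - 125.352 = 1428 K


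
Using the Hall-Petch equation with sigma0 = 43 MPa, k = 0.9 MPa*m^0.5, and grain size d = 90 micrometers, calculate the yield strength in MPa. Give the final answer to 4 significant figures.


sigma_y = sigma0 + k / sqrt(d)
d = 90 um = 9e-05 m
sigma_y = 43 + 0.9 / sqrt(9e-05)
sigma_y = 137.9 MPa


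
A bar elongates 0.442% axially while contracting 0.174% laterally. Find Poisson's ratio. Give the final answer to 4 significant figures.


nu = -epsilon_lat / epsilon_axial
Lateral strain is contraction (negative), so using magnitudes:
nu = 0.174 / 0.442
nu = 0.3937


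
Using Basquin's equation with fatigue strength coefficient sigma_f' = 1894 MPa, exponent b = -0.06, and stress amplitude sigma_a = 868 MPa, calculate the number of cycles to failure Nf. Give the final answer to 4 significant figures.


sigma_a = sigma_f' * (2*Nf)^b
2*Nf = (sigma_a / sigma_f')^(1/b)
2*Nf = (868 / 1894)^(1/-0.06)
2*Nf = 444294
Nf = 222100 cycles


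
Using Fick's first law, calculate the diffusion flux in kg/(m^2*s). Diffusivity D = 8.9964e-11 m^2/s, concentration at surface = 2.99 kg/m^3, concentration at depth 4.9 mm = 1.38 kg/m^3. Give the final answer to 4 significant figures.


J = -D * (dC/dx) = D * (C1 - C2) / dx
J = 8.9964e-11 * (2.99 - 1.38) / 4.9e-03
J = 2.956e-08 kg/(m^2*s)


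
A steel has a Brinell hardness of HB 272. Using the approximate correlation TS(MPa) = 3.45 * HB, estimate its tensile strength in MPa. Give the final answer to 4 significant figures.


TS (MPa) = 3.45 * HB
TS = 3.45 * 272
TS = 938.4 MPa


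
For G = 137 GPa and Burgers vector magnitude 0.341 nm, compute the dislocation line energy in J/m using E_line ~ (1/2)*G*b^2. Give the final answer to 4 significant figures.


E = G*b^2/2
b = 0.341 nm = 3.41e-10 m
G = 137 GPa = 1.37e+11 Pa
E = 0.5 * 1.37e+11 * (3.41e-10)^2
E = 7.965e-09 J/m


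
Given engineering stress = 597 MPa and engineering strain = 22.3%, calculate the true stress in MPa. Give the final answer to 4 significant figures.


sigma_true = sigma_eng * (1 + epsilon_eng)
sigma_true = 597 * (1 + 0.223)
sigma_true = 730.1 MPa


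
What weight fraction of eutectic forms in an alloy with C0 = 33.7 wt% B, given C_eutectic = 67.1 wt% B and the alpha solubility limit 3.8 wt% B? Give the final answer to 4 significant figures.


f_primary = (C_e - C0) / (C_e - C_alpha_max)
f_primary = (67.1 - 33.7) / (67.1 - 3.8)
f_primary = 0.527646
f_eutectic = 1 - 0.527646 = 0.4724
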